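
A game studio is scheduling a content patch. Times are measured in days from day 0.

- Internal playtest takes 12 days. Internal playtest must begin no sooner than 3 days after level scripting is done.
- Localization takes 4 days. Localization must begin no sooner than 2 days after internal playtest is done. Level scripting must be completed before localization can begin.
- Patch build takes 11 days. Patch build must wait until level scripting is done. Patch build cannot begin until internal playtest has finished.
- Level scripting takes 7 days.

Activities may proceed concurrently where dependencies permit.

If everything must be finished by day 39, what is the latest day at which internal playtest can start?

16

Localization has no dependents, so it just needs to finish by day 39. Starting by 39 − 4 = day 35 achieves that.
Nothing follows patch build; the deadline of day 39 is its only limit. It must start by 39 − 11 = day 28.
Internal playtest has several dependents: localization (must start by day 35, minus 2-day gap → day 33); patch build (must start by day 28). The earliest of those limits is day 28, so internal playtest must start by 28 − 12 = day 16.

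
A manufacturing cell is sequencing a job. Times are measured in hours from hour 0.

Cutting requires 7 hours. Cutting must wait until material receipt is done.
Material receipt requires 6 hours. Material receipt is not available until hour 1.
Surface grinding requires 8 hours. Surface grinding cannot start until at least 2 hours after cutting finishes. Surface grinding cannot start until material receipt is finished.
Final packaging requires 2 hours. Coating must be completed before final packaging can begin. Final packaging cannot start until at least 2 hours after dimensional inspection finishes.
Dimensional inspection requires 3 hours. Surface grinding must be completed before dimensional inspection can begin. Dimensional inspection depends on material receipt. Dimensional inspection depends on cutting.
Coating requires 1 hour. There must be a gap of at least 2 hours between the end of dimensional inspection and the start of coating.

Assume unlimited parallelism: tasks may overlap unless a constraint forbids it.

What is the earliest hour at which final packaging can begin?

30

Material receipt cannot begin until its own release at hour 1. It runs from hour 1 to 1 + 6 = hour 7.
Cutting waits on material receipt (finishes hour 7), so it starts at hour 7 and finishes at 7 + 7 = hour 14.
Surface grinding cannot start until cutting (finishes hour 14, plus 2-hour gap → hour 16); material receipt (finishes hour 7). The controlling bound is hour 16, so surface grinding finishes at 16 + 8 = hour 24.
For dimensional inspection: surface grinding (finishes hour 24); material receipt (finishes hour 7); cutting (finishes hour 14). Taking the maximum gives a start of hour 24, and it finishes at 24 + 3 = hour 27.
After dimensional inspection (finishes hour 27, plus 2-hour gap → hour 29), coating can start at hour 29 and finishes at hour 30.
Final packaging waits on coating (finishes hour 30); dimensional inspection (finishes hour 27, plus 2-hour gap → hour 29). The latest of these is hour 30, which is the earliest final packaging can start.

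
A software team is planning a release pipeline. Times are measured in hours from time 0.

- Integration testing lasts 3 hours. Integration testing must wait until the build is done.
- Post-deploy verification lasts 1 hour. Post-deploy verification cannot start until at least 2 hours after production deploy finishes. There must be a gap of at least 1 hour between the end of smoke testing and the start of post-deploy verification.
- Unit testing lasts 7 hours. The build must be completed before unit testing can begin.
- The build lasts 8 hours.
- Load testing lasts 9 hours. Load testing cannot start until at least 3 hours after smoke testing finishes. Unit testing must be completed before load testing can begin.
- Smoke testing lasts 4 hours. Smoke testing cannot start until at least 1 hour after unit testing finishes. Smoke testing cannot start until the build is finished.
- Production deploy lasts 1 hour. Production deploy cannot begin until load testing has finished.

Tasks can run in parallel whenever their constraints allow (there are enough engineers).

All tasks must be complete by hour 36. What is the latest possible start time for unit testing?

Post-deploy verification must finish by hour 36; it takes 1 hour, so it must start by 36 − 1 = hour 35.
Since post-deploy verification (must start by hour 35, minus 2-hour gap → hour 33) depends on it, production deploy must finish by hour 33. Backing off its 1-hour duration gives a latest start of hour 32.
Load testing must finish before production deploy (must start by hour 32). With a 9-hour duration, load testing must start by 32 − 9 = hour 23.
Smoke testing feeds load testing (must start by hour 23, minus 3-hour gap → hour 20); post-deploy verification (must start by hour 35, minus 1-hour gap → hour 34). Taking the minimum, smoke testing must finish by hour 20 and start by 20 − 4 = hour 16.
Unit testing has several dependents: smoke testing (must start by hour 16, minus 1-hour gap → hour 15); load testing (must start by hour 23). The earliest of those limits is hour 15, so unit testing must start by 15 − 7 = hour 8.

8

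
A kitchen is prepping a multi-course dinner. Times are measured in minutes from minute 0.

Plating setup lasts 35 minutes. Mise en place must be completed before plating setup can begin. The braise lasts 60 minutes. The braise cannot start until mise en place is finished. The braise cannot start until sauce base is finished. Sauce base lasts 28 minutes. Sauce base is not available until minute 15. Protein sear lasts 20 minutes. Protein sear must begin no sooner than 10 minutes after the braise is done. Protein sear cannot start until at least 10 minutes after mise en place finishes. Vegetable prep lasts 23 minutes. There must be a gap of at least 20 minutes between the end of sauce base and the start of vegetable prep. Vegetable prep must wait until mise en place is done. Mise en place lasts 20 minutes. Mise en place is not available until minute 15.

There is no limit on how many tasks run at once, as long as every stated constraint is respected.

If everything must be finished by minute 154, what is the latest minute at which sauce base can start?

Nothing follows protein sear; the deadline of minute 154 is its only limit. It must start by 154 − 20 = minute 134.
The braise feeds into protein sear (must start by minute 134, minus 10-minute gap → minute 124); so the braise must finish by minute 124 and therefore start by minute 64.
Nothing follows vegetable prep; the deadline of minute 154 is its only limit. It must start by 154 − 23 = minute 131.
Sauce base feeds the braise (must start by minute 64); vegetable prep (must start by minute 131, minus 20-minute gap → minute 111). Taking the minimum, sauce base must finish by minute 64 and start by 64 − 28 = minute 36.

36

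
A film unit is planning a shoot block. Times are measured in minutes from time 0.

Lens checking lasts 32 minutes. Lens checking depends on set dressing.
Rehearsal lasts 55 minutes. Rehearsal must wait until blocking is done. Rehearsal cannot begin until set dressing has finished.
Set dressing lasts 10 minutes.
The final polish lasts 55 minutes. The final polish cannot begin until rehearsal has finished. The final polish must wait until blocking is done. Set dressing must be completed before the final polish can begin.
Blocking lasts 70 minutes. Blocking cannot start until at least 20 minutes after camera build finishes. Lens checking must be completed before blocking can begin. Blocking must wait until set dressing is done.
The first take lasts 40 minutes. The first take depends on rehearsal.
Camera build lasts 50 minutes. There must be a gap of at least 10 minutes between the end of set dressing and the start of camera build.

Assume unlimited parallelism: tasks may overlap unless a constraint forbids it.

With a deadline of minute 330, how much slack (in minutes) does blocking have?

60

Set dressing has no prerequisites, so it starts at minute 0 and finishes at minute 10.
After set dressing (finishes minute 10), lens checking can start at minute 10 and finishes at minute 42.
Camera build waits on set dressing (finishes minute 10, plus 10-minute gap → minute 20), so it starts at minute 20 and finishes at 20 + 50 = minute 70.
Blocking cannot start until camera build (finishes minute 70, plus 20-minute gap → minute 90); lens checking (finishes minute 42); set dressing (finishes minute 10). The controlling bound is minute 90, so blocking finishes at 90 + 70 = minute 160.

Working backward from the deadline:
The final polish has no dependents, so it just needs to finish by minute 330. Starting by 330 − 55 = minute 275 achieves that.
The first take has no dependents, so it just needs to finish by minute 330. Starting by 330 − 40 = minute 290 achieves that.
For rehearsal: the final polish (must start by minute 275); the first take (must start by minute 290). The most restrictive is minute 275; with a 55-minute duration, rehearsal must start by minute 220.
For blocking: rehearsal (must start by minute 220); the final polish (must start by minute 275). The most restrictive is minute 220; with a 70-minute duration, blocking must start by minute 150.
So blocking can start as early as minute 90 and as late as minute 150, giving 150 − 90 = 60 minutes of slack.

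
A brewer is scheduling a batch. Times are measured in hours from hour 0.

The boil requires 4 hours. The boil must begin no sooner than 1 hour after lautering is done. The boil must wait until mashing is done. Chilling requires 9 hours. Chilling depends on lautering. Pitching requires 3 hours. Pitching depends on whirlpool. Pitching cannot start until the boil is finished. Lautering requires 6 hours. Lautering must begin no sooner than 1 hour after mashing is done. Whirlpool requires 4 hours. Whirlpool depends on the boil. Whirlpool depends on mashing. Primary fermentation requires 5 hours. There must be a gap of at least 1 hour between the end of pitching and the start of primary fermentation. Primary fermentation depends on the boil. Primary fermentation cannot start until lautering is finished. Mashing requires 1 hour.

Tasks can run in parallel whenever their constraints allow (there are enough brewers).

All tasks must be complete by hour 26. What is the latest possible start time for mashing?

0

To finish by hour 26, primary fermentation (duration 5) must start no later than hour 21.
Pitching has to be done before primary fermentation (must start by hour 21, minus 1-hour gap → hour 20). That means finishing by hour 20, i.e. starting by 20 − 3 = hour 17.
Since pitching (must start by hour 17) depends on it, whirlpool must finish by hour 17. Backing off its 4-hour duration gives a latest start of hour 13.
The boil has several dependents: whirlpool (must start by hour 13); pitching (must start by hour 17); primary fermentation (must start by hour 21). The earliest of those limits is hour 13, so the boil must start by 13 − 4 = hour 9.
To finish by hour 26, chilling (duration 9) must start no later than hour 17.
Lautering has several dependents: the boil (must start by hour 9, minus 1-hour gap → hour 8); chilling (must start by hour 17); primary fermentation (must start by hour 21). The earliest of those limits is hour 8, so lautering must start by 8 − 6 = hour 2.
Mashing has several dependents: lautering (must start by hour 2, minus 1-hour gap → hour 1); the boil (must start by hour 9); whirlpool (must start by hour 13). The earliest of those limits is hour 1, so mashing must start by 1 − 1 = hour 0.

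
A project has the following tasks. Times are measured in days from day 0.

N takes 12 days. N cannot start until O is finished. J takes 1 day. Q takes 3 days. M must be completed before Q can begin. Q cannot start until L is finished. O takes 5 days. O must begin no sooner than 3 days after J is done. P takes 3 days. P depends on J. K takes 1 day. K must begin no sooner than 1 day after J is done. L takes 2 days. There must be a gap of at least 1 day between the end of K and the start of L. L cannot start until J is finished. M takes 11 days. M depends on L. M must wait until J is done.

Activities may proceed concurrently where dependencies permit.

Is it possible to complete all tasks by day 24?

Nothing blocks J, so it runs from day 0 to day 1.
P cannot begin until J (finishes day 1). It runs from day 1 to 1 + 3 = day 4.
After J (finishes day 1, plus 3-day gap → day 4), O can start at day 4 and finishes at day 9.
N cannot begin until O (finishes day 9). It runs from day 9 to 9 + 12 = day 21.
K cannot begin until J (finishes day 1, plus 1-day gap → day 2). It runs from day 2 to 2 + 1 = day 3.
L has to wait for K (finishes day 3, plus 1-day gap → day 4); J (finishes day 1). The latest of these is day 4, so L runs day 4 to 4 + 2 = day 6.
M has to wait for L (finishes day 6); J (finishes day 1). The latest of these is day 6, so M runs day 6 to 6 + 11 = day 17.
Q has to wait for M (finishes day 17); L (finishes day 6). The latest of these is day 17, so Q runs day 17 to 17 + 3 = day 20.
Every task is finished by day 21, which is no later than the deadline of 24, so the schedule is feasible.

Yes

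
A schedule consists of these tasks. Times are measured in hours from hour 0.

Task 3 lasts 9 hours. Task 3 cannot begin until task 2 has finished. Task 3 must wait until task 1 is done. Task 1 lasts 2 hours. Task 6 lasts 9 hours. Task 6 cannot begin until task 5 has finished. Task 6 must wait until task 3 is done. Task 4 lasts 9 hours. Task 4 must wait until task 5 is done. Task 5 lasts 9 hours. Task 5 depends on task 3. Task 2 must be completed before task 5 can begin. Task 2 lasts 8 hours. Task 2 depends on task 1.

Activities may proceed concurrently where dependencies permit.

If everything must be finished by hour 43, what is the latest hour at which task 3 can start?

Task 4 has no dependents, so it just needs to finish by hour 43. Starting by 43 − 9 = hour 34 achieves that.
Nothing follows task 6; the deadline of hour 43 is its only limit. It must start by 43 − 9 = hour 34.
Task 5 has several dependents: task 4 (must start by hour 34); task 6 (must start by hour 34). The earliest of those limits is hour 34, so task 5 must start by 34 − 9 = hour 25.
Task 3 has several dependents: task 5 (must start by hour 25); task 6 (must start by hour 34). The earliest of those limits is hour 25, so task 3 must start by 25 − 9 = hour 16.

16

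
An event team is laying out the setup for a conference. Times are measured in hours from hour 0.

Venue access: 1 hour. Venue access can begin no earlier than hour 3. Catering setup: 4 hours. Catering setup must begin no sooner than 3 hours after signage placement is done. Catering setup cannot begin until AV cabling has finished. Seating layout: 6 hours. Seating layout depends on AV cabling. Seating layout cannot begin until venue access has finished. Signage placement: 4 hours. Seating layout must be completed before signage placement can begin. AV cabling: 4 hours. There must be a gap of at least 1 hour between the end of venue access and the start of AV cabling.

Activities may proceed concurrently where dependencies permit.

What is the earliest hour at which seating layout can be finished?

Venue access waits on its own release at hour 3, so it starts at hour 3 and finishes at 3 + 1 = hour 4.
AV cabling waits on venue access (finishes hour 4, plus 1-hour gap → hour 5), so it starts at hour 5 and finishes at 5 + 4 = hour 9.
For seating layout: AV cabling (finishes hour 9); venue access (finishes hour 4). Taking the maximum gives a start of hour 9, and it finishes at 9 + 6 = hour 15.

15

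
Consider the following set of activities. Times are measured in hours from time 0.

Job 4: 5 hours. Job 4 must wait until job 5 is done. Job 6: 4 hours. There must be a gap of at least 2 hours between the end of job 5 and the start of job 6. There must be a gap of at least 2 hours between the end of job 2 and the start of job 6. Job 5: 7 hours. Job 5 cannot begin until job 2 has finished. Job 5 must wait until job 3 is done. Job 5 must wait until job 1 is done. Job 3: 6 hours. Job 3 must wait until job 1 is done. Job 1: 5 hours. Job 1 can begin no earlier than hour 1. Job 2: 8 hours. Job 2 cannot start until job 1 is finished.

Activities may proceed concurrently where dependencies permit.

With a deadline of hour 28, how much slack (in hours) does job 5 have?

After its own release at hour 1, job 1 can start at hour 1 and finishes at hour 6.
Job 3 waits on job 1 (finishes hour 6), so it starts at hour 6 and finishes at 6 + 6 = hour 12.
After job 1 (finishes hour 6), job 2 can start at hour 6 and finishes at hour 14.
Job 5 cannot start until job 2 (finishes hour 14); job 3 (finishes hour 12); job 1 (finishes hour 6). The controlling bound is hour 14, so job 5 finishes at 14 + 7 = hour 21.

Working backward from the deadline:
Job 4 has no dependents, so it just needs to finish by hour 28. Starting by 28 − 5 = hour 23 achieves that.
To finish by hour 28, job 6 (duration 4) must start no later than hour 24.
Job 5 feeds job 4 (must start by hour 23); job 6 (must start by hour 24, minus 2-hour gap → hour 22). Taking the minimum, job 5 must finish by hour 22 and start by 22 − 7 = hour 15.
So job 5 can start as early as hour 14 and as late as hour 15, giving 15 − 14 = 1 hour of slack.

1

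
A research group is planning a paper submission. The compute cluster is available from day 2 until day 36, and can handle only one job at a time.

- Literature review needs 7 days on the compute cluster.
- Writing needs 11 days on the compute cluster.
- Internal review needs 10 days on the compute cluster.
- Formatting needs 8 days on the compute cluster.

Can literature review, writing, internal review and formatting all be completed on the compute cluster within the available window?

No

The compute cluster window is 36 − 2 = 34 days.
Running back to back, the jobs need 7 + 11 + 10 + 8 = 36 days on the compute cluster.
Since 36 > 34, they cannot all fit.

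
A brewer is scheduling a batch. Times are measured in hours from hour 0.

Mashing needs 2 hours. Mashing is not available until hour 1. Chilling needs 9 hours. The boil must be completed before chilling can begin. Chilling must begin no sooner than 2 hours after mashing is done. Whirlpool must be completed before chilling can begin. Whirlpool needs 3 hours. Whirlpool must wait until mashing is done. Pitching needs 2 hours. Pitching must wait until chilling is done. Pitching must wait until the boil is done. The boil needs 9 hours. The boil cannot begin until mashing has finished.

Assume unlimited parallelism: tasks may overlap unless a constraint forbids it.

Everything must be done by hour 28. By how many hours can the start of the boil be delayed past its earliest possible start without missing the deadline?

5

Mashing waits on its own release at hour 1, so it starts at hour 1 and finishes at 1 + 2 = hour 3.
The boil waits on mashing (finishes hour 3), so it starts at hour 3 and finishes at 3 + 9 = hour 12.

Working backward from the deadline:
Pitching must finish by hour 28; it takes 2 hours, so it must start by 28 − 2 = hour 26.
Since pitching (must start by hour 26) depends on it, chilling must finish by hour 26. Backing off its 9-hour duration gives a latest start of hour 17.
The boil feeds chilling (must start by hour 17); pitching (must start by hour 26). Taking the minimum, the boil must finish by hour 17 and start by 17 − 9 = hour 8.
So the boil can start as early as hour 3 and as late as hour 8, giving 8 − 3 = 5 hours of slack.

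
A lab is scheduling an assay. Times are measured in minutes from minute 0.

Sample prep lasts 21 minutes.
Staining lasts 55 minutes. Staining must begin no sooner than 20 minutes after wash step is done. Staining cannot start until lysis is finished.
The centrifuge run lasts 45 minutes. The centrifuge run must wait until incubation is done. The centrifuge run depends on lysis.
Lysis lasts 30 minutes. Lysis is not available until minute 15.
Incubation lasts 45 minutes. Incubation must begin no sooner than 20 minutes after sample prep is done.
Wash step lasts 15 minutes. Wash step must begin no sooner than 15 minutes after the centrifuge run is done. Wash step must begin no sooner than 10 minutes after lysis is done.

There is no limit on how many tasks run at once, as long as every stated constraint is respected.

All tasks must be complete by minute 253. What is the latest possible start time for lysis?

73

Nothing follows staining; the deadline of minute 253 is its only limit. It must start by 253 − 55 = minute 198.
Wash step feeds into staining (must start by minute 198, minus 20-minute gap → minute 178); so wash step must finish by minute 178 and therefore start by minute 163.
Since wash step (must start by minute 163, minus 15-minute gap → minute 148) depends on it, the centrifuge run must finish by minute 148. Backing off its 45-minute duration gives a latest start of minute 103.
Lysis feeds the centrifuge run (must start by minute 103); wash step (must start by minute 163, minus 10-minute gap → minute 153); staining (must start by minute 198). Taking the minimum, lysis must finish by minute 103 and start by 103 − 30 = minute 73.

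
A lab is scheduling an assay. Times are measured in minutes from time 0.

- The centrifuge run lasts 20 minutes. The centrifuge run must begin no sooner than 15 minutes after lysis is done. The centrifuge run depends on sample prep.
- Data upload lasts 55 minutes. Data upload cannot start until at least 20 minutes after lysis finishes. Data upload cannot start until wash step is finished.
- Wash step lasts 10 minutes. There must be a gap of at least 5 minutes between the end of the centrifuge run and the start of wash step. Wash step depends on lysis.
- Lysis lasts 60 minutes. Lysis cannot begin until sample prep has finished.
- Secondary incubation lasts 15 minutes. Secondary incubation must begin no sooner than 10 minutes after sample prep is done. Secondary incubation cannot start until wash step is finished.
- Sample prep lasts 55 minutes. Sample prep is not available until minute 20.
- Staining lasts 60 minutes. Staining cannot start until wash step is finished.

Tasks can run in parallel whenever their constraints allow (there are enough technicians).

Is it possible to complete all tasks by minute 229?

Sample prep waits on its own release at minute 20, so it starts at minute 20 and finishes at 20 + 55 = minute 75.
Lysis waits on sample prep (finishes minute 75), so it starts at minute 75 and finishes at 75 + 60 = minute 135.
For the centrifuge run: lysis (finishes minute 135, plus 15-minute gap → minute 150); sample prep (finishes minute 75). Taking the maximum gives a start of minute 150, and it finishes at 150 + 20 = minute 170.
For wash step: the centrifuge run (finishes minute 170, plus 5-minute gap → minute 175); lysis (finishes minute 135). Taking the maximum gives a start of minute 175, and it finishes at 175 + 10 = minute 185.
Data upload needs all of lysis (finishes minute 135, plus 20-minute gap → minute 155); wash step (finishes minute 185). That puts its earliest start at minute 185; it finishes at 185 + 55 = minute 240.
Secondary incubation cannot start until sample prep (finishes minute 75, plus 10-minute gap → minute 85); wash step (finishes minute 185). The controlling bound is minute 185, so secondary incubation finishes at 185 + 15 = minute 200.
Staining cannot begin until wash step (finishes minute 185). It runs from minute 185 to 185 + 60 = minute 245.
The earliest everything can be done is minute 245, which is after the deadline of 229, so it is not possible.

No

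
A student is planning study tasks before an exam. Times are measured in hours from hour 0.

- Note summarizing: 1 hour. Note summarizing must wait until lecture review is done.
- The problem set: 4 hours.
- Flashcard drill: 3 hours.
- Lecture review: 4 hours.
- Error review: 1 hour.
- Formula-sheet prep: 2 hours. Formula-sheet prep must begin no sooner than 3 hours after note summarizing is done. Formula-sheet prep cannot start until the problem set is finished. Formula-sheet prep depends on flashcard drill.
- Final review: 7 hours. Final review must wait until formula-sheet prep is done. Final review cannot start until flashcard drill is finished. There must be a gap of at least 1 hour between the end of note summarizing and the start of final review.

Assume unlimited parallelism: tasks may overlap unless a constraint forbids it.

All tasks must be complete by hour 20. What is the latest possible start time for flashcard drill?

8

Final review must finish by hour 20; it takes 7 hours, so it must start by 20 − 7 = hour 13.
Formula-sheet prep must finish before final review (must start by hour 13). With a 2-hour duration, formula-sheet prep must start by 13 − 2 = hour 11.
Flashcard drill feeds formula-sheet prep (must start by hour 11); final review (must start by hour 13). Taking the minimum, flashcard drill must finish by hour 11 and start by 11 − 3 = hour 8.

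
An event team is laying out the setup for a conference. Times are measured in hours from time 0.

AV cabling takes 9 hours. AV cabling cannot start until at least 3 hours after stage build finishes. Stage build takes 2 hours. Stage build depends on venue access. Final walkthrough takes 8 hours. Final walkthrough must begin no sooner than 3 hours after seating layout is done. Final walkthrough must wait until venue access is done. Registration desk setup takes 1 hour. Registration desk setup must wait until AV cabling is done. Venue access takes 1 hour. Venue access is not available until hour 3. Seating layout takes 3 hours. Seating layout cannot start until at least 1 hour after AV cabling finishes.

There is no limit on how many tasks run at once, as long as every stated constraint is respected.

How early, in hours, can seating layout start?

19

Venue access waits on its own release at hour 3, so it starts at hour 3 and finishes at 3 + 1 = hour 4.
Stage build waits on venue access (finishes hour 4), so it starts at hour 4 and finishes at 4 + 2 = hour 6.
AV cabling cannot begin until stage build (finishes hour 6, plus 3-hour gap → hour 9). It runs from hour 9 to 9 + 9 = hour 18.
Seating layout waits on AV cabling (finishes hour 18, plus 1-hour gap → hour 19), so the earliest it can start is hour 19.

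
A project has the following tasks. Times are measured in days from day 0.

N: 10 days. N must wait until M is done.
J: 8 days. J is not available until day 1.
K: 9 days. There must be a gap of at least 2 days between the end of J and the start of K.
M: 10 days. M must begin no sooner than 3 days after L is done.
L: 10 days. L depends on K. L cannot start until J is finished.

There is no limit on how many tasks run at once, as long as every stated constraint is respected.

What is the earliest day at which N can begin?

J waits on its own release at day 1, so it starts at day 1 and finishes at 1 + 8 = day 9.
After J (finishes day 9, plus 2-day gap → day 11), K can start at day 11 and finishes at day 20.
L needs all of K (finishes day 20); J (finishes day 9). That puts its earliest start at day 20; it finishes at 20 + 10 = day 30.
M cannot begin until L (finishes day 30, plus 3-day gap → day 33). It runs from day 33 to 33 + 10 = day 43.
N waits on M (finishes day 43), so the earliest it can start is day 43.

43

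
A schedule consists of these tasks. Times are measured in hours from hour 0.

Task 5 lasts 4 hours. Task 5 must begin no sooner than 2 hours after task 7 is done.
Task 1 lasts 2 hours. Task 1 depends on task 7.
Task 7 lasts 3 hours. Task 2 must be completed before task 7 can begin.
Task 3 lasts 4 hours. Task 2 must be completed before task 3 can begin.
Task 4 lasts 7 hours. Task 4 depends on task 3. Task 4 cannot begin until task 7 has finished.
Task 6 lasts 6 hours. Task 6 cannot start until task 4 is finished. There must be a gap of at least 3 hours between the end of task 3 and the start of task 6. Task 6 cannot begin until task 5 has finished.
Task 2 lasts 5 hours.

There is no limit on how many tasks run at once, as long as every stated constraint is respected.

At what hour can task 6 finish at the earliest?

Task 2 can start immediately at hour 0; it finishes at hour 5.
Task 7 cannot begin until task 2 (finishes hour 5). It runs from hour 5 to 5 + 3 = hour 8.
Task 5 waits on task 7 (finishes hour 8, plus 2-hour gap → hour 10), so it starts at hour 10 and finishes at 10 + 4 = hour 14.
Task 3 waits on task 2 (finishes hour 5), so it starts at hour 5 and finishes at 5 + 4 = hour 9.
Task 4 cannot start until task 3 (finishes hour 9); task 7 (finishes hour 8). The controlling bound is hour 9, so task 4 finishes at 9 + 7 = hour 16.
Task 6 cannot start until task 4 (finishes hour 16); task 3 (finishes hour 9, plus 3-hour gap → hour 12); task 5 (finishes hour 14). The controlling bound is hour 16, so task 6 finishes at 16 + 6 = hour 22.

22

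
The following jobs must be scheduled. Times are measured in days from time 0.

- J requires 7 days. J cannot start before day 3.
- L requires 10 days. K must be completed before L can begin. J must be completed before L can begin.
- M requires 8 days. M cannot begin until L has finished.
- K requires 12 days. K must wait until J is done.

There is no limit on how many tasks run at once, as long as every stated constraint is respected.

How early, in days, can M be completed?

40

J cannot begin until its own release at day 3. It runs from day 3 to 3 + 7 = day 10.
After J (finishes day 10), K can start at day 10 and finishes at day 22.
L needs all of K (finishes day 22); J (finishes day 10). That puts its earliest start at day 22; it finishes at 22 + 10 = day 32.
M waits on L (finishes day 32), so it starts at day 32 and finishes at 32 + 8 = day 40.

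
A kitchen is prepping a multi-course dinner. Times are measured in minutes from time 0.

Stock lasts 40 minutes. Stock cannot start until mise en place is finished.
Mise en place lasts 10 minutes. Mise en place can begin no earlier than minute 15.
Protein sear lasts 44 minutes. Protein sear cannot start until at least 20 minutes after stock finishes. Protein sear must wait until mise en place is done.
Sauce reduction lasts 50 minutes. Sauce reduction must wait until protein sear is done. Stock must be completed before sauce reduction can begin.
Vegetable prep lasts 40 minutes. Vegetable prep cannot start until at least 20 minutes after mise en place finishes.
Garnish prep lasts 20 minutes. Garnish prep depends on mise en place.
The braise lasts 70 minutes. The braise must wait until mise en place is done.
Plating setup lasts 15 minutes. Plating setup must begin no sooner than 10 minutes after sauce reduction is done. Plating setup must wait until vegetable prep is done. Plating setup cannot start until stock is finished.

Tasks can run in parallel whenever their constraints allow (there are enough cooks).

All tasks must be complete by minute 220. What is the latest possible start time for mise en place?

31

To finish by minute 220, plating setup (duration 15) must start no later than minute 205.
Sauce reduction has to be done before plating setup (must start by minute 205, minus 10-minute gap → minute 195). That means finishing by minute 195, i.e. starting by 195 − 50 = minute 145.
Since sauce reduction (must start by minute 145) depends on it, protein sear must finish by minute 145. Backing off its 44-minute duration gives a latest start of minute 101.
Stock must finish in time for protein sear (must start by minute 101, minus 20-minute gap → minute 81); sauce reduction (must start by minute 145); plating setup (must start by minute 205). The tightest is minute 81, so stock must start by 81 − 40 = minute 41.
Nothing follows the braise; the deadline of minute 220 is its only limit. It must start by 220 − 70 = minute 150.
Vegetable prep feeds into plating setup (must start by minute 205); so vegetable prep must finish by minute 205 and therefore start by minute 165.
Nothing follows garnish prep; the deadline of minute 220 is its only limit. It must start by 220 − 20 = minute 200.
Mise en place feeds stock (must start by minute 41); the braise (must start by minute 150); protein sear (must start by minute 101); vegetable prep (must start by minute 165, minus 20-minute gap → minute 145); garnish prep (must start by minute 200). Taking the minimum, mise en place must finish by minute 41 and start by 41 − 10 = minute 31.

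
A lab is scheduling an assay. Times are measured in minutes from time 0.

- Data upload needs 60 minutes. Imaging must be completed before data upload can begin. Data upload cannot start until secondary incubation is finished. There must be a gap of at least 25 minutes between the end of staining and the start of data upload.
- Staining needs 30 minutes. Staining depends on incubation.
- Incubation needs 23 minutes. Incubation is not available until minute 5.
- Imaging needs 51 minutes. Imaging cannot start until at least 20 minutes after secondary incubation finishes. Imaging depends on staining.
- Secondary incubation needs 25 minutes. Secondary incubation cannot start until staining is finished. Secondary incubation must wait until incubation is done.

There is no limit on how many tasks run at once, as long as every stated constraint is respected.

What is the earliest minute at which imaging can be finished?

154

After its own release at minute 5, incubation can start at minute 5 and finishes at minute 28.
After incubation (finishes minute 28), staining can start at minute 28 and finishes at minute 58.
For secondary incubation: staining (finishes minute 58); incubation (finishes minute 28). Taking the maximum gives a start of minute 58, and it finishes at 58 + 25 = minute 83.
Imaging has to wait for secondary incubation (finishes minute 83, plus 20-minute gap → minute 103); staining (finishes minute 58). The latest of these is minute 103, so imaging runs minute 103 to 103 + 51 = minute 154.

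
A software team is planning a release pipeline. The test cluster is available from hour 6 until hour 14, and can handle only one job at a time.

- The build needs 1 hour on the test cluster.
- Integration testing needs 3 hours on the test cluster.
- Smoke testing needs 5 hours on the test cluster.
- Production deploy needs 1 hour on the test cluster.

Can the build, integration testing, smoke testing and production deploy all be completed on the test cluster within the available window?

The test cluster window is 14 − 6 = 8 hours.
Running back to back, the jobs need 1 + 3 + 5 + 1 = 10 hours on the test cluster.
Since 10 > 8, they cannot all fit.

No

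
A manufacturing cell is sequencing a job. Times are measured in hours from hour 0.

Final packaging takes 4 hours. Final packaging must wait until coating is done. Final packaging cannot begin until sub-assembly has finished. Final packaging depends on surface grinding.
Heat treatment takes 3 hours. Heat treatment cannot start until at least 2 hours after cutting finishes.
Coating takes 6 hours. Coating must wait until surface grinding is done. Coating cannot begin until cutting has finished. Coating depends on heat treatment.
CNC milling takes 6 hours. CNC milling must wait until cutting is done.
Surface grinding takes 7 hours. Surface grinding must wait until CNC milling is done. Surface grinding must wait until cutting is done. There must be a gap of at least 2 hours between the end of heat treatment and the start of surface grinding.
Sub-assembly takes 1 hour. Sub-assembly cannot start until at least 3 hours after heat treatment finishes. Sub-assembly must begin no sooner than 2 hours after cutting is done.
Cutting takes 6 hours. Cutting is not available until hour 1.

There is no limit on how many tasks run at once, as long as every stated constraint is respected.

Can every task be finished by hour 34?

Yes

After its own release at hour 1, cutting can start at hour 1 and finishes at hour 7.
Heat treatment waits on cutting (finishes hour 7, plus 2-hour gap → hour 9), so it starts at hour 9 and finishes at 9 + 3 = hour 12.
Sub-assembly has to wait for heat treatment (finishes hour 12, plus 3-hour gap → hour 15); cutting (finishes hour 7, plus 2-hour gap → hour 9). The latest of these is hour 15, so sub-assembly runs hour 15 to 15 + 1 = hour 16.
CNC milling waits on cutting (finishes hour 7), so it starts at hour 7 and finishes at 7 + 6 = hour 13.
Surface grinding has to wait for CNC milling (finishes hour 13); cutting (finishes hour 7); heat treatment (finishes hour 12, plus 2-hour gap → hour 14). The latest of these is hour 14, so surface grinding runs hour 14 to 14 + 7 = hour 21.
Coating needs all of surface grinding (finishes hour 21); cutting (finishes hour 7); heat treatment (finishes hour 12). That puts its earliest start at hour 21; it finishes at 21 + 6 = hour 27.
Final packaging needs all of coating (finishes hour 27); sub-assembly (finishes hour 16); surface grinding (finishes hour 21). That puts its earliest start at hour 27; it finishes at 27 + 4 = hour 31.
Every task is finished by hour 31, which is no later than the deadline of 34, so the schedule is feasible.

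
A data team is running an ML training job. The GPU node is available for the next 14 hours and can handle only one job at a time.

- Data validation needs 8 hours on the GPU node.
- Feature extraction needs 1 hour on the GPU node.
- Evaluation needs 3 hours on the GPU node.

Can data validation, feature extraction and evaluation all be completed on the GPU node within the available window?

Yes

Running back to back, the jobs need 8 + 1 + 3 = 12 hours on the GPU node.
Since 12 ≤ 14, they fit within the window.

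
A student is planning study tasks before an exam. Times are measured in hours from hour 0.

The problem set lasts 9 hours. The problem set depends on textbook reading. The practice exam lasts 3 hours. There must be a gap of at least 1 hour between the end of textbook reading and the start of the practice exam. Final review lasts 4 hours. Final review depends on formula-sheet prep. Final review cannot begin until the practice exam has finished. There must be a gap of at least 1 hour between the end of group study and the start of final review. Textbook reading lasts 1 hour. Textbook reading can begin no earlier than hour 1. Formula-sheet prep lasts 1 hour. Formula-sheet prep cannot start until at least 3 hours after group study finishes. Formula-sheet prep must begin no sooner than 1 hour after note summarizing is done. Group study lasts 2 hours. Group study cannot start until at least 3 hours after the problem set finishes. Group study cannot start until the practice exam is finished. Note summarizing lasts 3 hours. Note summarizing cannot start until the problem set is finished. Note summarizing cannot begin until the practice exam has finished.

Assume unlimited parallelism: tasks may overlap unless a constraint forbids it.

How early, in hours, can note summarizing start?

Textbook reading cannot begin until its own release at hour 1. It runs from hour 1 to 1 + 1 = hour 2.
After textbook reading (finishes hour 2, plus 1-hour gap → hour 3), the practice exam can start at hour 3 and finishes at hour 6.
The problem set waits on textbook reading (finishes hour 2), so it starts at hour 2 and finishes at 2 + 9 = hour 11.
Note summarizing waits on the problem set (finishes hour 11); the practice exam (finishes hour 6). The latest of these is hour 11, which is the earliest note summarizing can start.

11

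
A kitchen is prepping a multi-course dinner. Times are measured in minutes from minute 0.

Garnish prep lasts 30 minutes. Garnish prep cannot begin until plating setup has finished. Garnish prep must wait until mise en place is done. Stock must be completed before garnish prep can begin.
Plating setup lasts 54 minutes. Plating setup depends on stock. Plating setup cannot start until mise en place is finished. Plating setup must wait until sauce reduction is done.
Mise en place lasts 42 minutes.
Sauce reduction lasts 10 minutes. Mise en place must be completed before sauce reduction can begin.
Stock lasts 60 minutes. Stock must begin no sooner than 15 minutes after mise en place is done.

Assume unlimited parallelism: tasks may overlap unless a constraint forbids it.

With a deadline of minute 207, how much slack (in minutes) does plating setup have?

6

Nothing blocks mise en place, so it runs from minute 0 to minute 42.
Sauce reduction cannot begin until mise en place (finishes minute 42). It runs from minute 42 to 42 + 10 = minute 52.
After mise en place (finishes minute 42, plus 15-minute gap → minute 57), stock can start at minute 57 and finishes at minute 117.
Plating setup needs all of stock (finishes minute 117); mise en place (finishes minute 42); sauce reduction (finishes minute 52). That puts its earliest start at minute 117; it finishes at 117 + 54 = minute 171.

Working backward from the deadline:
To finish by minute 207, garnish prep (duration 30) must start no later than minute 177.
Plating setup must finish before garnish prep (must start by minute 177). With a 54-minute duration, plating setup must start by 177 − 54 = minute 123.
So plating setup can start as early as minute 117 and as late as minute 123, giving 123 − 117 = 6 minutes of slack.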